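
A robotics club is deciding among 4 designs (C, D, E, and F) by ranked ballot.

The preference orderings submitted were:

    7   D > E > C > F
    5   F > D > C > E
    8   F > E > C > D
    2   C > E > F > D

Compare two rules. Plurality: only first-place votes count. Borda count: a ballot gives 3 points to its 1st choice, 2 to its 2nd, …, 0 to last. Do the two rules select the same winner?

Yes

Plurality first-place counts: C 2, D 7, E 0, F 13 → F.
Borda totals: C 26, D 31, E 34, F 41 → F.
The two rules agree on F.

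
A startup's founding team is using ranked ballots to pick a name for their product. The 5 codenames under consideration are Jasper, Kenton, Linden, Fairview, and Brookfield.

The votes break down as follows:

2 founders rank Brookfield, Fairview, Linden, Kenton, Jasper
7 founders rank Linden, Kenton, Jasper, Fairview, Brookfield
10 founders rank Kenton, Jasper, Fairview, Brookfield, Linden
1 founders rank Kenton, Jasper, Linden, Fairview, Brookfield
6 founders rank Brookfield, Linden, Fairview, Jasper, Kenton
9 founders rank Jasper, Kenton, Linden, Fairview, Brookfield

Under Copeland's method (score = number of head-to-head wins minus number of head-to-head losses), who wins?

Kenton

Pairwise results:
  Jasper vs Kenton: Kenton wins 20–15.
  Jasper vs Linden: Jasper wins 20–15.
  Jasper vs Fairview: Jasper wins 27–8.
  Jasper vs Brookfield: Jasper wins 27–8.
  Kenton vs Linden: Kenton wins 20–15.
  Kenton vs Fairview: Kenton wins 27–8.
  Kenton vs Brookfield: Kenton wins 27–8.
  Linden vs Fairview: Linden wins 23–12.
  Linden vs Brookfield: Brookfield wins 18–17.
  Fairview vs Brookfield: Fairview wins 27–8.
Copeland scores (wins − losses):
  Jasper: 3 − 1 = 2
  Kenton: 4 − 0 = 4
  Linden: 1 − 3 = -2
  Fairview: 1 − 3 = -2
  Brookfield: 1 − 3 = -2
Kenton has the best Copeland score.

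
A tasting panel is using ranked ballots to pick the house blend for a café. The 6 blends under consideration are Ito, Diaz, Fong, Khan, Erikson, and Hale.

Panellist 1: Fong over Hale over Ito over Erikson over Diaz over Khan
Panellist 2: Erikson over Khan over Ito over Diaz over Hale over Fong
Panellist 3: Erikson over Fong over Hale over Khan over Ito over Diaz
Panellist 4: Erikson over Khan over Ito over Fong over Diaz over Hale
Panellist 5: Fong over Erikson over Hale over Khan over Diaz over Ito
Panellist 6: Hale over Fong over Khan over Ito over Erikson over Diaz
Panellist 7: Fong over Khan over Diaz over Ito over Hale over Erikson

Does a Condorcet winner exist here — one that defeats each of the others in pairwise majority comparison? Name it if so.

Head-to-head results (7 voters total):
Ito vs Diaz: Ito wins 5–2.
Ito vs Fong: Fong wins 5–2.
Ito vs Khan: Khan wins 6–1.
Ito vs Erikson: Erikson wins 4–3.
Ito vs Hale: Hale wins 4–3.
Diaz vs Fong: Fong wins 6–1.
Diaz vs Khan: Khan wins 6–1.
Diaz vs Erikson: Erikson wins 6–1.
Diaz vs Hale: Hale wins 4–3.
Fong vs Khan: Fong wins 5–2.
Fong vs Erikson: Fong wins 4–3.
Fong vs Hale: Fong wins 5–2.
Khan vs Erikson: Erikson wins 5–2.
Khan vs Hale: Hale wins 4–3.
Erikson vs Hale: Erikson wins 4–3.
Fong beats each rival — Ito (5–2), Diaz (6–1), Khan (5–2), Erikson (4–3), Hale (5–2) — so Fong is the Condorcet winner.

Fong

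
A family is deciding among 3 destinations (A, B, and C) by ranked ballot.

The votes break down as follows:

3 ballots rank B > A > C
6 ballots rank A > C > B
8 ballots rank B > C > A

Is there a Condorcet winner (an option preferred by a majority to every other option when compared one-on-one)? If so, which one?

Head-to-head results (17 voters total):
A vs B: B wins 11–6.
A vs C: A wins 9–8.
B vs C: B wins 11–6.
B beats each rival — A (11–6), C (11–6) — so B is the Condorcet winner.

B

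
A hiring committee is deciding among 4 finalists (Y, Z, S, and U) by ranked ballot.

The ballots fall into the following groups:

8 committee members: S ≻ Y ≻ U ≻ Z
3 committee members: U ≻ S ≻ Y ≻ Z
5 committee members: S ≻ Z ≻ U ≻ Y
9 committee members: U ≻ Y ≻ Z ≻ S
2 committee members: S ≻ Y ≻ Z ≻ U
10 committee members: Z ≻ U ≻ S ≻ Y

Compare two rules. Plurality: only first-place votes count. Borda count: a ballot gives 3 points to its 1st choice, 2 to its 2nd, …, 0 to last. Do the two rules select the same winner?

No

Plurality first-place counts: Y 0, Z 10, S 15, U 12 → S.
Borda totals: Y 41, Z 51, S 61, U 69 → U.
The two rules disagree: plurality picks S, Borda picks U.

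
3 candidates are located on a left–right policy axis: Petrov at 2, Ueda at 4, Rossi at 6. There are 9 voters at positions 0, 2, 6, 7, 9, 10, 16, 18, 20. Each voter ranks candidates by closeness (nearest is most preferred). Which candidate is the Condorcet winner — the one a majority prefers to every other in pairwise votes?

Rossi

With single-peaked preferences on a line, the Condorcet winner is the candidate closest to the median voter.
The median voter (position 9) is closest to Rossi at 6.
Check: Rossi vs Ueda — voters closer to Rossi: 7 of 9.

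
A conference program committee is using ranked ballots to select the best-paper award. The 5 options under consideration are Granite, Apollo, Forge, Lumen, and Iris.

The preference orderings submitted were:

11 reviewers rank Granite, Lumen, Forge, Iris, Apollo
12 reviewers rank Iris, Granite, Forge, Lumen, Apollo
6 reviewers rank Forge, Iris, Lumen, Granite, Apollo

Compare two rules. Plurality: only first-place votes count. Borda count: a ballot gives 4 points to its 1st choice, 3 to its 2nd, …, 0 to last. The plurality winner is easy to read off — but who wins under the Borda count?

Plurality first-place counts: Granite 11, Apollo 0, Forge 6, Lumen 0, Iris 12 → Iris.
Borda totals: Granite 86, Apollo 0, Forge 70, Lumen 57, Iris 77 → Granite.

Granite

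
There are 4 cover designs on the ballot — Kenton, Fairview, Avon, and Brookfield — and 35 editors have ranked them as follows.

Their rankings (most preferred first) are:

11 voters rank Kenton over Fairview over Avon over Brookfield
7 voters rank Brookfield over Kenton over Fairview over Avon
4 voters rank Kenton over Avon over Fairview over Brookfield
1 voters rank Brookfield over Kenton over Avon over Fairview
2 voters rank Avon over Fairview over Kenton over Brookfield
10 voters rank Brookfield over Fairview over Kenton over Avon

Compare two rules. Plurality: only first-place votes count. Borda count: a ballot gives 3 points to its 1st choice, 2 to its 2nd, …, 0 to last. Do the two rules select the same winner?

Plurality first-place counts: Kenton 15, Fairview 0, Avon 2, Brookfield 18 → Brookfield.
Borda totals: Kenton 73, Fairview 57, Avon 26, Brookfield 54 → Kenton.
The two rules disagree: plurality picks Brookfield, Borda picks Kenton.

No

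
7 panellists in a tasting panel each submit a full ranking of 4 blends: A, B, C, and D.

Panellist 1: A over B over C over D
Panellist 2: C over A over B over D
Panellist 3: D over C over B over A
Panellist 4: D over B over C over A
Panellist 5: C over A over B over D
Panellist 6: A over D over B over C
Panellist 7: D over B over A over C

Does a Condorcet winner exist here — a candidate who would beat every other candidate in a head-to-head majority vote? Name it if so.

No Condorcet winner

Head-to-head results (7 voters total):
A vs B: A wins 4–3.
A vs C: C wins 4–3.
A vs D: A wins 4–3.
B vs C: B wins 4–3.
B vs D: D wins 4–3.
C vs D: D wins 4–3.
No candidate beats all others: A beats B beats C beats A, a majority cycle.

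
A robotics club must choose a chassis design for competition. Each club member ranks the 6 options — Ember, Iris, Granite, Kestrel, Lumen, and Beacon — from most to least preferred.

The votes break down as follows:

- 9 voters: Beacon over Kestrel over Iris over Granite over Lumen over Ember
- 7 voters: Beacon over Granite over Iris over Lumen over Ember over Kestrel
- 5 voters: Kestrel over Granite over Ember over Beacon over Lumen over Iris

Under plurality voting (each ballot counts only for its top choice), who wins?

First-place vote totals:
  Ember: 0
  Iris: 0
  Granite: 0
  Kestrel: 5
  Lumen: 0
  Beacon: 16
Beacon has the most first-place votes.

Beacon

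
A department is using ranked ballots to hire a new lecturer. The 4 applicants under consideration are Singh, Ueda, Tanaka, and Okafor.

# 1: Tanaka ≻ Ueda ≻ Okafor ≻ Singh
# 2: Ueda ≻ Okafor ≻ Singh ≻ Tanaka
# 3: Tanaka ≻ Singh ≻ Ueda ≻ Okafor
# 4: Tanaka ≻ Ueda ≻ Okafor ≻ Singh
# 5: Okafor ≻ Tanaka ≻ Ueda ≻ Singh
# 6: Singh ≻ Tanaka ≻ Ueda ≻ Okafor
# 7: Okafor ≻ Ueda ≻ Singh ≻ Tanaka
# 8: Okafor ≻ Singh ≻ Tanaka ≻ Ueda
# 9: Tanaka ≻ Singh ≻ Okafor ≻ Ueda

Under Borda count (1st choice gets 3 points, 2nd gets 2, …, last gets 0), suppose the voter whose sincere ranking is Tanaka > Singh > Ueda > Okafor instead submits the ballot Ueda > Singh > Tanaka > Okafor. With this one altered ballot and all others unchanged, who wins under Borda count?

Tanaka

Borda totals with the altered ballot: Singh 11, Ueda 14, Tanaka 15, Okafor 14.
The winner is unchanged: still Tanaka.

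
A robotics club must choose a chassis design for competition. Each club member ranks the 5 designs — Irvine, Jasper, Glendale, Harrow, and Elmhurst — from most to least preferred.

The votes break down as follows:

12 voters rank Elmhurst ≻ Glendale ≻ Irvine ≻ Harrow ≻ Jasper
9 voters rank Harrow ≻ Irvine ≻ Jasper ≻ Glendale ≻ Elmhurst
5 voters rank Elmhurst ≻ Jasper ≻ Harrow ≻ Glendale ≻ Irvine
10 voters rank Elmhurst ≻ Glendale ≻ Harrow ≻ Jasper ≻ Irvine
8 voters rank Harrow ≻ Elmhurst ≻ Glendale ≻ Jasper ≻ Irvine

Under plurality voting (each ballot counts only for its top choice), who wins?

Elmhurst

First-place vote totals:
  Irvine: 0
  Jasper: 0
  Glendale: 0
  Harrow: 17
  Elmhurst: 27
Elmhurst has the most first-place votes.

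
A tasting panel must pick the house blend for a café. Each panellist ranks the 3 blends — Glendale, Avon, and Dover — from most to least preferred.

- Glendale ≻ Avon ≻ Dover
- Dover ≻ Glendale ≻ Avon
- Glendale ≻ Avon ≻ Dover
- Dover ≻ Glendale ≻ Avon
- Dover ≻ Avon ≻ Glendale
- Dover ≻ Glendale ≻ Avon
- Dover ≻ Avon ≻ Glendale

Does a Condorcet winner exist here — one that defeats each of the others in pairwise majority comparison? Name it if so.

Dover

Head-to-head results (7 voters total):
Glendale vs Avon: Glendale wins 5–2.
Glendale vs Dover: Dover wins 5–2.
Avon vs Dover: Dover wins 5–2.
Dover beats each rival — Glendale (5–2), Avon (5–2) — so Dover is the Condorcet winner.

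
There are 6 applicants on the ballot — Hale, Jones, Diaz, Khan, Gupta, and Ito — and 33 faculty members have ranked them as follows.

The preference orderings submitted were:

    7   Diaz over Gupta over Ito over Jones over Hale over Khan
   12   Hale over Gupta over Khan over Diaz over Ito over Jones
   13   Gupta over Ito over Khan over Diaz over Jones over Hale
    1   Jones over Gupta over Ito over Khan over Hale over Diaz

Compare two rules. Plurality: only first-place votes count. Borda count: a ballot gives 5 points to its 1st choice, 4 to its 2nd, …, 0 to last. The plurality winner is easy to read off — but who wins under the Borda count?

Plurality first-place counts: Hale 12, Jones 1, Diaz 7, Khan 0, Gupta 13, Ito 0 → Gupta.
Borda totals: Hale 68, Jones 32, Diaz 85, Khan 77, Gupta 145, Ito 88 → Gupta.

Gupta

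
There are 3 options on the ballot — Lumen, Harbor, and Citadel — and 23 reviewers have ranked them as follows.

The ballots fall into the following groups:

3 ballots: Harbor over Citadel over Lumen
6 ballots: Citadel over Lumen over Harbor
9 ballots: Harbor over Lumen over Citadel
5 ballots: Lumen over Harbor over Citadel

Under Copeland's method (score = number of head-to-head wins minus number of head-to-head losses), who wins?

Pairwise results:
  Lumen vs Harbor: Harbor wins 12–11.
  Lumen vs Citadel: Lumen wins 14–9.
  Harbor vs Citadel: Harbor wins 17–6.
Copeland scores (wins − losses):
  Lumen: 1 − 1 = 0
  Harbor: 2 − 0 = 2
  Citadel: 0 − 2 = -2
Harbor has the best Copeland score.

Harbor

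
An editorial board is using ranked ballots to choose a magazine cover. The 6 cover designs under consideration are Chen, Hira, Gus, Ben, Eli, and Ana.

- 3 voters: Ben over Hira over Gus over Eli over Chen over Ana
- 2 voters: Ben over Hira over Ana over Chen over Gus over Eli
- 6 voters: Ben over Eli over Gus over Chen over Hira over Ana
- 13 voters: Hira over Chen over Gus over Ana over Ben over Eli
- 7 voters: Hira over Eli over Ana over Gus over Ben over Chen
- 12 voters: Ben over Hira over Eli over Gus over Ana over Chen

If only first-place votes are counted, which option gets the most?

Ben

First-place vote totals:
  Chen: 0
  Hira: 20
  Gus: 0
  Ben: 23
  Eli: 0
  Ana: 0
Ben has the most first-place votes.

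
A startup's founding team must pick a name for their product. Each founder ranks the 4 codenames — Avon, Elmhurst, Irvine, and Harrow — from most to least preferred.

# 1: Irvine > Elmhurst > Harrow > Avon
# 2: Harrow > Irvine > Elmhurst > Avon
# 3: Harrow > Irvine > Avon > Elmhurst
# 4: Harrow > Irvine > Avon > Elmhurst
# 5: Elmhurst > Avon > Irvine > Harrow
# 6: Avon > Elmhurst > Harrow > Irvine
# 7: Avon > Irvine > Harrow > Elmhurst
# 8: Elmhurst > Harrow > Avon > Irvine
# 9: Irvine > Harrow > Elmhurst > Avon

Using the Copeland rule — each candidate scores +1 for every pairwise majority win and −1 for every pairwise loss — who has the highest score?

Pairwise results:
  Avon vs Elmhurst: Elmhurst wins 5–4.
  Avon vs Irvine: Irvine wins 5–4.
  Avon vs Harrow: Harrow wins 6–3.
  Elmhurst vs Irvine: Irvine wins 6–3.
  Elmhurst vs Harrow: Harrow wins 5–4.
  Irvine vs Harrow: Harrow wins 5–4.
Copeland scores (wins − losses):
  Avon: 0 − 3 = -3
  Elmhurst: 1 − 2 = -1
  Irvine: 2 − 1 = 1
  Harrow: 3 − 0 = 3
Harrow has the best Copeland score.

Harrow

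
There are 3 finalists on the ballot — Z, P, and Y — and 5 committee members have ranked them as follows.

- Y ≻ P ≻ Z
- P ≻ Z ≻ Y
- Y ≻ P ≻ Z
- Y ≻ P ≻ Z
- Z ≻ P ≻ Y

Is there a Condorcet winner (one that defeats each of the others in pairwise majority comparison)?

Head-to-head results (5 voters total):
Z vs P: P wins 4–1.
Z vs Y: Y wins 3–2.
P vs Y: Y wins 3–2.
Y beats each rival — Z (3–2), P (3–2) — so Y is the Condorcet winner.

Yes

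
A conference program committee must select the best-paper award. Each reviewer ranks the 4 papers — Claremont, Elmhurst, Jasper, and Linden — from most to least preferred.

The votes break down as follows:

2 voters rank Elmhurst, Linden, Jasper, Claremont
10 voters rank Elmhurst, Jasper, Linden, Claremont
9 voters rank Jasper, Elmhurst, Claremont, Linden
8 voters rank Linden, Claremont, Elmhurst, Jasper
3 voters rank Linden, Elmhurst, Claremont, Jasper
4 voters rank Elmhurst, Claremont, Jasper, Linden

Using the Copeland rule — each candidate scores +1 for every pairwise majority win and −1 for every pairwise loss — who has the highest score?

Pairwise results:
  Claremont vs Elmhurst: Elmhurst wins 28–8.
  Claremont vs Jasper: Jasper wins 21–15.
  Claremont vs Linden: Linden wins 23–13.
  Elmhurst vs Jasper: Elmhurst wins 27–9.
  Elmhurst vs Linden: Elmhurst wins 25–11.
  Jasper vs Linden: Jasper wins 23–13.
Copeland scores (wins − losses):
  Claremont: 0 − 3 = -3
  Elmhurst: 3 − 0 = 3
  Jasper: 2 − 1 = 1
  Linden: 1 − 2 = -1
Elmhurst has the best Copeland score.

Elmhurst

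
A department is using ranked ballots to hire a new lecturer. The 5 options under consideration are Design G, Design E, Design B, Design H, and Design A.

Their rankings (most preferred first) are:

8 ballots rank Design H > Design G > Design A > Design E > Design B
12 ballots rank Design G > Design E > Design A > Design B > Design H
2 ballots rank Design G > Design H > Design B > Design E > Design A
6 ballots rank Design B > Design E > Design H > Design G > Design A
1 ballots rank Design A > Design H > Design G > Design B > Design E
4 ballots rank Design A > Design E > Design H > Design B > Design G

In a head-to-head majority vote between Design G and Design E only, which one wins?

Design G

Ballots ranking Design G above Design E: 8+12+2+1 = 23.
Ballots ranking Design E above Design G: 6+4 = 10.
Design G wins the head-to-head, 23–10.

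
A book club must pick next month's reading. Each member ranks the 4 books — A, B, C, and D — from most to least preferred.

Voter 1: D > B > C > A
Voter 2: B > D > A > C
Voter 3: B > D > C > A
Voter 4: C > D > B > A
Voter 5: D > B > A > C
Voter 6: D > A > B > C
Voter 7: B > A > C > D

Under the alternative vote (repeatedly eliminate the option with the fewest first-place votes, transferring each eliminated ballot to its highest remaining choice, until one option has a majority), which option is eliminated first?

A

Round 1: B 3, D 3, C 1, A 0. A has the fewest and is eliminated.
Round 2: B 3, D 3, C 1. C has the fewest and is eliminated.
Round 3: D 4, B 3. D has a majority.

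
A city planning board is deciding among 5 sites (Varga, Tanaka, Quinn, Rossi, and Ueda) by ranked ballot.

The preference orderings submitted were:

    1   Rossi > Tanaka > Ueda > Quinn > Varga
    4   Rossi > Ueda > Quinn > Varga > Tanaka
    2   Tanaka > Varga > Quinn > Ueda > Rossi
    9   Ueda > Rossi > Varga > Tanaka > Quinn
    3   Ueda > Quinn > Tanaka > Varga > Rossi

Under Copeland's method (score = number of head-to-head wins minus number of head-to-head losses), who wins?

Ueda

Pairwise results:
  Varga vs Tanaka: Varga wins 13–6.
  Varga vs Quinn: Varga wins 11–8.
  Varga vs Rossi: Rossi wins 14–5.
  Varga vs Ueda: Ueda wins 17–2.
  Tanaka vs Quinn: Tanaka wins 12–7.
  Tanaka vs Rossi: Rossi wins 14–5.
  Tanaka vs Ueda: Ueda wins 16–3.
  Quinn vs Rossi: Rossi wins 14–5.
  Quinn vs Ueda: Ueda wins 17–2.
  Rossi vs Ueda: Ueda wins 14–5.
Copeland scores (wins − losses):
  Varga: 2 − 2 = 0
  Tanaka: 1 − 3 = -2
  Quinn: 0 − 4 = -4
  Rossi: 3 − 1 = 2
  Ueda: 4 − 0 = 4
Ueda has the best Copeland score.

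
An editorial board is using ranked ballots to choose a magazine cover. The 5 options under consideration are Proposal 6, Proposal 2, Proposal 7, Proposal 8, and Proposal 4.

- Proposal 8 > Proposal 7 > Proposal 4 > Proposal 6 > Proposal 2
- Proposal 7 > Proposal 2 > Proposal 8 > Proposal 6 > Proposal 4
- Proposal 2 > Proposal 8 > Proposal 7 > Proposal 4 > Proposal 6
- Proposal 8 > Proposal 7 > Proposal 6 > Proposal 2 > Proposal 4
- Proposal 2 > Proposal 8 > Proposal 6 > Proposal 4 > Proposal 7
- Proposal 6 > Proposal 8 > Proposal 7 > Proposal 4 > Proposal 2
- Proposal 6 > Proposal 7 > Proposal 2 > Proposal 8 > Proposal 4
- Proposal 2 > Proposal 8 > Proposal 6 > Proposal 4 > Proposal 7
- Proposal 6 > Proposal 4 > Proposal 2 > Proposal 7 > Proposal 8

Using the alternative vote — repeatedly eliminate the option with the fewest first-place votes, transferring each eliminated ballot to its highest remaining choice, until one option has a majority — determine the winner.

Round 1: Proposal 6 3, Proposal 2 3, Proposal 8 2, Proposal 7 1, Proposal 4 0. Proposal 4 has the fewest and is eliminated.
Round 2: Proposal 6 3, Proposal 2 3, Proposal 8 2, Proposal 7 1. Proposal 7 has the fewest and is eliminated.
Round 3: Proposal 2 4, Proposal 6 3, Proposal 8 2. Proposal 8 has the fewest and is eliminated.
Round 4: Proposal 6 5, Proposal 2 4. Proposal 6 has a majority.

Proposal 6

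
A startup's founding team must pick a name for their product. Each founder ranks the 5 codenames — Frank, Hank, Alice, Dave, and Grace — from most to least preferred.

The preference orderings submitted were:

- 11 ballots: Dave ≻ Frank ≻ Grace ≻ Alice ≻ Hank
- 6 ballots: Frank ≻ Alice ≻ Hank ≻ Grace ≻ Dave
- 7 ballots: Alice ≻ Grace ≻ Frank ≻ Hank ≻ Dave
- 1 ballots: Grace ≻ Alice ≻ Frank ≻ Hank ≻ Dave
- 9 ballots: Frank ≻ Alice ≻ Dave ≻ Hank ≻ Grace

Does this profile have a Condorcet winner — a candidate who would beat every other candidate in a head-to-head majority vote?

Yes

Head-to-head results (34 voters total):
Frank vs Hank: Frank wins 34–0.
Frank vs Alice: Frank wins 26–8.
Frank vs Dave: Frank wins 23–11.
Frank vs Grace: Frank wins 26–8.
Hank vs Alice: Alice wins 34–0.
Hank vs Dave: Dave wins 20–14.
Hank vs Grace: Grace wins 19–15.
Alice vs Dave: Alice wins 23–11.
Alice vs Grace: Alice wins 22–12.
Dave vs Grace: Dave wins 20–14.
Frank beats each rival — Hank (34–0), Alice (26–8), Dave (23–11), Grace (26–8) — so Frank is the Condorcet winner.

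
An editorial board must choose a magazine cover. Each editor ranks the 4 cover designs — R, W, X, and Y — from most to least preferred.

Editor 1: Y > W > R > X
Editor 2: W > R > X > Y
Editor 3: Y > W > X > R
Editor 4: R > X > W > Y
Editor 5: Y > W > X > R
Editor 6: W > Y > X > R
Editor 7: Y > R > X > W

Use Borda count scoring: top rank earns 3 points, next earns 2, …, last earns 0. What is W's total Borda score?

Borda scores:
  R: 1 + 2 + 0 + 3 + 0 + 0 + 2 = 8
  W: 2 + 3 + 2 + 1 + 2 + 3 + 0 = 13
  X: 0 + 1 + 1 + 2 + 1 + 1 + 1 = 7
  Y: 3 + 0 + 3 + 0 + 3 + 2 + 3 = 14

13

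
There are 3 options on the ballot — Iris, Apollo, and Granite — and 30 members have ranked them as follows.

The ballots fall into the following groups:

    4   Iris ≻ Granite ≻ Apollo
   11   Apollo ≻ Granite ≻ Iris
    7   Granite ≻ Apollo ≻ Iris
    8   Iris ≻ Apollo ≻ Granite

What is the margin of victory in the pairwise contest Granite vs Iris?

6

Ballots ranking Granite above Iris: 11+7 = 18.
Ballots ranking Iris above Granite: 4+8 = 12.
Granite wins 18–12, a margin of 6.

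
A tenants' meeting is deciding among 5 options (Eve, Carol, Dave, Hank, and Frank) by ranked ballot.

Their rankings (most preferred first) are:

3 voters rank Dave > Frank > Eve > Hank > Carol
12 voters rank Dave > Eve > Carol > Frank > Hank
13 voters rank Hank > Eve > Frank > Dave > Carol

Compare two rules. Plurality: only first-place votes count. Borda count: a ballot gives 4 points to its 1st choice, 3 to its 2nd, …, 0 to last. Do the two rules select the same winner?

Plurality first-place counts: Eve 0, Carol 0, Dave 15, Hank 13, Frank 0 → Dave.
Borda totals: Eve 81, Carol 24, Dave 73, Hank 55, Frank 47 → Eve.
The two rules disagree: plurality picks Dave, Borda picks Eve.

No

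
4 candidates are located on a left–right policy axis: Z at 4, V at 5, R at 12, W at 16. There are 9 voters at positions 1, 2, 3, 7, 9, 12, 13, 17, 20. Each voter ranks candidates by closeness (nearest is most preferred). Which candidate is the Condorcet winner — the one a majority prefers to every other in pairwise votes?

With single-peaked preferences on a line, the Condorcet winner is the candidate closest to the median voter.
The median voter (position 9) is closest to R at 12.
Check: R vs W — voters closer to R: 7 of 9.

R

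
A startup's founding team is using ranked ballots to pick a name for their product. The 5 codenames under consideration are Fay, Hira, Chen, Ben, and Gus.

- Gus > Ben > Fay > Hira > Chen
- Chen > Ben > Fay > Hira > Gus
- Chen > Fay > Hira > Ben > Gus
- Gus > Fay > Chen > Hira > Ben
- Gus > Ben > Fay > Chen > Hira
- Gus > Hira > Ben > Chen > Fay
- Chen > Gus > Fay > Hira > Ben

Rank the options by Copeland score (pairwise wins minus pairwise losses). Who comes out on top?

Gus

Pairwise results:
  Fay vs Hira: Fay wins 6–1.
  Fay vs Chen: Chen wins 4–3.
  Fay vs Ben: Ben wins 4–3.
  Fay vs Gus: Gus wins 5–2.
  Hira vs Chen: Chen wins 5–2.
  Hira vs Ben: Hira wins 4–3.
  Hira vs Gus: Gus wins 5–2.
  Chen vs Ben: Chen wins 4–3.
  Chen vs Gus: Gus wins 4–3.
  Ben vs Gus: Gus wins 5–2.
Copeland scores (wins − losses):
  Fay: 1 − 3 = -2
  Hira: 1 − 3 = -2
  Chen: 3 − 1 = 2
  Ben: 1 − 3 = -2
  Gus: 4 − 0 = 4
Gus has the best Copeland score.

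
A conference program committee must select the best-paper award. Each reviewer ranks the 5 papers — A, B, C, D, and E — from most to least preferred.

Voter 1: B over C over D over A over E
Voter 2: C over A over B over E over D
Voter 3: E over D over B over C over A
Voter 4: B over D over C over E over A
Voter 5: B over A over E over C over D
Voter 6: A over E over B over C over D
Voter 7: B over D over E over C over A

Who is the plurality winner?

B

First-place vote totals:
  A: 1
  B: 4
  C: 1
  D: 0
  E: 1
B has the most first-place votes.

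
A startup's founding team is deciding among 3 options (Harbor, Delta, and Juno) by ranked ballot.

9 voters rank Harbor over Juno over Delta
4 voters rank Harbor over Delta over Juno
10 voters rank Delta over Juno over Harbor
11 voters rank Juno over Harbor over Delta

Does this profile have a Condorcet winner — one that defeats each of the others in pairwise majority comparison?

Head-to-head results (34 voters total):
Harbor vs Delta: Harbor wins 24–10.
Harbor vs Juno: Juno wins 21–13.
Delta vs Juno: Juno wins 20–14.
Juno beats each rival — Harbor (21–13), Delta (20–14) — so Juno is the Condorcet winner.

Yes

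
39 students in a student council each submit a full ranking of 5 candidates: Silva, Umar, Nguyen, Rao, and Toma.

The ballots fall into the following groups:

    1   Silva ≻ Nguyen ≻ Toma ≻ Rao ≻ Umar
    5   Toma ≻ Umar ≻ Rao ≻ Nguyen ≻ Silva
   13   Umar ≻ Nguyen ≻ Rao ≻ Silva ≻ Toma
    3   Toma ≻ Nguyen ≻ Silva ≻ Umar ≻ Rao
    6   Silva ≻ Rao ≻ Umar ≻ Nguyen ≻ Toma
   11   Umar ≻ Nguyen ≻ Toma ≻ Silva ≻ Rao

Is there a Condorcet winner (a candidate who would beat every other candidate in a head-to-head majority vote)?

Head-to-head results (39 voters total):
Silva vs Umar: Umar wins 29–10.
Silva vs Nguyen: Nguyen wins 32–7.
Silva vs Rao: Silva wins 21–18.
Silva vs Toma: Silva wins 20–19.
Umar vs Nguyen: Umar wins 35–4.
Umar vs Rao: Umar wins 32–7.
Umar vs Toma: Umar wins 30–9.
Nguyen vs Rao: Nguyen wins 28–11.
Nguyen vs Toma: Nguyen wins 31–8.
Rao vs Toma: Toma wins 20–19.
Umar beats each rival — Silva (29–10), Nguyen (35–4), Rao (32–7), Toma (30–9) — so Umar is the Condorcet winner.

Yes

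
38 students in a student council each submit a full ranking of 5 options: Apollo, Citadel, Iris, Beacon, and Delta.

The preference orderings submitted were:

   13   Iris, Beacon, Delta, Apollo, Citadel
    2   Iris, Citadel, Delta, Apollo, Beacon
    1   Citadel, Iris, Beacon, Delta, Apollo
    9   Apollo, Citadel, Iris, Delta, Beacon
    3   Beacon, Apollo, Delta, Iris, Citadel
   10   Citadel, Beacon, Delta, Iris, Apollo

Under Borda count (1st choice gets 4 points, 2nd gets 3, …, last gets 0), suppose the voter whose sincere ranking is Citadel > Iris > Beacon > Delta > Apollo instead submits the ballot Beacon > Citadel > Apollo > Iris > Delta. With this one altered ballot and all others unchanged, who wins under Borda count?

Iris

Borda totals with the altered ballot: Apollo 62, Citadel 76, Iris 92, Beacon 85, Delta 65.
The winner is unchanged: still Iris.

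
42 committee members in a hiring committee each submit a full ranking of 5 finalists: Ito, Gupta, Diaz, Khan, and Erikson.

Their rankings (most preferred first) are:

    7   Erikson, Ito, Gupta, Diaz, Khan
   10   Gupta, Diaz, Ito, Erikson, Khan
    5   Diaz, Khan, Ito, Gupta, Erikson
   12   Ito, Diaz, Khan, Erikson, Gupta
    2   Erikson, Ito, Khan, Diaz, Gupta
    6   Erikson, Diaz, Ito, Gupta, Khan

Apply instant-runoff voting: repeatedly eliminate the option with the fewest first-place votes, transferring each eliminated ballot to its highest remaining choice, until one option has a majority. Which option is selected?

Ito

Round 1: Erikson 15, Ito 12, Gupta 10, Diaz 5, Khan 0. Khan has the fewest and is eliminated.
Round 2: Erikson 15, Ito 12, Gupta 10, Diaz 5. Diaz has the fewest and is eliminated.
Round 3: Ito 17, Erikson 15, Gupta 10. Gupta has the fewest and is eliminated.
Round 4: Ito 27, Erikson 15. Ito has a majority.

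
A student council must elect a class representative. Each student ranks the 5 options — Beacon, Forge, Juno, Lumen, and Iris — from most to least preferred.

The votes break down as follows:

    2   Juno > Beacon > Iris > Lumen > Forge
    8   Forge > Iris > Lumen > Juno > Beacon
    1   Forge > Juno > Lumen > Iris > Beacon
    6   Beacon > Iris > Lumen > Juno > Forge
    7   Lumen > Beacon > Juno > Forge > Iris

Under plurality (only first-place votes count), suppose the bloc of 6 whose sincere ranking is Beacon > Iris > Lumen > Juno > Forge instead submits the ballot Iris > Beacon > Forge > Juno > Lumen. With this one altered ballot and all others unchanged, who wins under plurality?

Forge

First-place totals with the altered ballot: Beacon 0, Forge 9, Juno 2, Lumen 7, Iris 6.
The winner is unchanged: still Forge.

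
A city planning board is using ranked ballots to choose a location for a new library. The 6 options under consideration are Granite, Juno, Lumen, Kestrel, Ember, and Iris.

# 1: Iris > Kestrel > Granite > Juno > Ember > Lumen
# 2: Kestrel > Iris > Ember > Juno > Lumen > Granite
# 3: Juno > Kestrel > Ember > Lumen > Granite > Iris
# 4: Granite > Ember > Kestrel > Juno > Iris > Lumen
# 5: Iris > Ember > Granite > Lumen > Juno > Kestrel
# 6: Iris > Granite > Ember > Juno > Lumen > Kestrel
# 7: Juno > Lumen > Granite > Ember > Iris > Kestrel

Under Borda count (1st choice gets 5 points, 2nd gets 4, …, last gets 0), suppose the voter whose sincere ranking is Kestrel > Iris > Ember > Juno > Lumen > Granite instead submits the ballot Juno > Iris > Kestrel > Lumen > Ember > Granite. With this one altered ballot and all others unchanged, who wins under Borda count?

Borda totals with the altered ballot: Granite 19, Juno 22, Lumen 11, Kestrel 14, Ember 18, Iris 21.
The switch changes the winner from Iris to Juno.

Juno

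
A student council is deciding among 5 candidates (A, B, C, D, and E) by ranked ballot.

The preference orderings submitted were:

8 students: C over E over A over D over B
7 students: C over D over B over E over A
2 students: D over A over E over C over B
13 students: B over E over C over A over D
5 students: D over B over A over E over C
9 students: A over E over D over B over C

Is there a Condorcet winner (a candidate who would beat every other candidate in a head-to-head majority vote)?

Head-to-head results (44 voters total):
A vs B: B wins 25–19.
A vs C: C wins 28–16.
A vs D: A wins 30–14.
A vs E: E wins 28–16.
B vs C: B wins 27–17.
B vs D: D wins 31–13.
B vs E: B wins 25–19.
C vs D: C wins 28–16.
C vs E: E wins 29–15.
D vs E: E wins 30–14.
No candidate beats all others: A beats D beats B beats A, a majority cycle.

No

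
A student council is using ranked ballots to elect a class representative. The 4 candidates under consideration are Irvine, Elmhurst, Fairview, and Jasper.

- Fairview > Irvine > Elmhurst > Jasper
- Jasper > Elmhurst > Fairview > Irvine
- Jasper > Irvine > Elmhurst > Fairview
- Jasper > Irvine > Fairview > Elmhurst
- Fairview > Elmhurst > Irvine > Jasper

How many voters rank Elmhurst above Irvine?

2

Ballots ranking Elmhurst above Irvine: 2.
Ballots ranking Irvine above Elmhurst: 3.
So 2 of 5 voters prefer Elmhurst to Irvine.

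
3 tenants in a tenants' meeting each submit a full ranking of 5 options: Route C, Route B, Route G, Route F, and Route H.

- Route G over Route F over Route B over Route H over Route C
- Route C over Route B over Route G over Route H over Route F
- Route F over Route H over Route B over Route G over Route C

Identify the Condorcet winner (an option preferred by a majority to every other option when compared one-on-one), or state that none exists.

None — there is no Condorcet winner

Head-to-head results (3 voters total):
Route C vs Route B: Route B wins 2–1.
Route C vs Route G: Route G wins 2–1.
Route C vs Route F: Route F wins 2–1.
Route C vs Route H: Route H wins 2–1.
Route B vs Route G: Route B wins 2–1.
Route B vs Route F: Route F wins 2–1.
Route B vs Route H: Route B wins 2–1.
Route G vs Route F: Route G wins 2–1.
Route G vs Route H: Route G wins 2–1.
Route F vs Route H: Route F wins 2–1.
No candidate beats all others: Route B beats Route G beats Route F beats Route B, a majority cycle.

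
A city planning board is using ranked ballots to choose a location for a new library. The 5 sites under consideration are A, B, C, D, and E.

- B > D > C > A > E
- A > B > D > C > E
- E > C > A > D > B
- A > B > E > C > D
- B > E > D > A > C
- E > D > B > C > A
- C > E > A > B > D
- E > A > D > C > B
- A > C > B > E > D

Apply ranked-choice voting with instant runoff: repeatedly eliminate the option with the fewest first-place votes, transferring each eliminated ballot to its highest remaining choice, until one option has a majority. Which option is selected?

Round 1: A 3, E 3, B 2, C 1, D 0. D has the fewest and is eliminated.
Round 2: A 3, E 3, B 2, C 1. C has the fewest and is eliminated.
Round 3: E 4, A 3, B 2. B has the fewest and is eliminated.
Round 4: E 5, A 4. E has a majority.

E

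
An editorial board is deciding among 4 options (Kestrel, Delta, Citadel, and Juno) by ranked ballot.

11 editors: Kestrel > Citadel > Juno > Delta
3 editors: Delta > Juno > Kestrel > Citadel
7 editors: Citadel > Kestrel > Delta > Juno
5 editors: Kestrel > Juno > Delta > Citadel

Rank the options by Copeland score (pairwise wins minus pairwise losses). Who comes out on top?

Pairwise results:
  Kestrel vs Delta: Kestrel wins 23–3.
  Kestrel vs Citadel: Kestrel wins 19–7.
  Kestrel vs Juno: Kestrel wins 23–3.
  Delta vs Citadel: Citadel wins 18–8.
  Delta vs Juno: Juno wins 16–10.
  Citadel vs Juno: Citadel wins 18–8.
Copeland scores (wins − losses):
  Kestrel: 3 − 0 = 3
  Delta: 0 − 3 = -3
  Citadel: 2 − 1 = 1
  Juno: 1 − 2 = -1
Kestrel has the best Copeland score.

Kestrel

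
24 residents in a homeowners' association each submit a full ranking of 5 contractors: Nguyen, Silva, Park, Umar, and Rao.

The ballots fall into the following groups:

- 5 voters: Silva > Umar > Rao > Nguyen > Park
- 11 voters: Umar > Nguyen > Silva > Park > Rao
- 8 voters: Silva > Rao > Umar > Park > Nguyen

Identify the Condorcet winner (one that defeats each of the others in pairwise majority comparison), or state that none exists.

Silva

Head-to-head results (24 voters total):
Nguyen vs Silva: Silva wins 13–11.
Nguyen vs Park: Nguyen wins 16–8.
Nguyen vs Umar: Umar wins 24–0.
Nguyen vs Rao: Rao wins 13–11.
Silva vs Park: Silva wins 24–0.
Silva vs Umar: Silva wins 13–11.
Silva vs Rao: Silva wins 24–0.
Park vs Umar: Umar wins 24–0.
Park vs Rao: Rao wins 13–11.
Umar vs Rao: Umar wins 16–8.
Silva beats each rival — Nguyen (13–11), Park (24–0), Umar (13–11), Rao (24–0) — so Silva is the Condorcet winner.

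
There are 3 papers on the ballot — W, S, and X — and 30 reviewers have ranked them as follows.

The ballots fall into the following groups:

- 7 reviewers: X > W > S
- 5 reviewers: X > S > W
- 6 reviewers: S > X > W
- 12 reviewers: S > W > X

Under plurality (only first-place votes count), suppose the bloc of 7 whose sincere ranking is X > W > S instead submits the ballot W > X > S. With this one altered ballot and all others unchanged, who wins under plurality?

S

First-place totals with the altered ballot: W 7, S 18, X 5.
The winner is unchanged: still S.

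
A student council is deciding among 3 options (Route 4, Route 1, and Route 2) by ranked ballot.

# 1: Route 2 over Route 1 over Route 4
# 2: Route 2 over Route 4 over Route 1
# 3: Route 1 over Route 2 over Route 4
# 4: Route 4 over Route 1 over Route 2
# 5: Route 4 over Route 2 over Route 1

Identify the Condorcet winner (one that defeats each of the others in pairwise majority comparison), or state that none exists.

Head-to-head results (5 voters total):
Route 4 vs Route 1: Route 4 wins 3–2.
Route 4 vs Route 2: Route 2 wins 3–2.
Route 1 vs Route 2: Route 2 wins 3–2.
Route 2 beats each rival — Route 4 (3–2), Route 1 (3–2) — so Route 2 is the Condorcet winner.

Route 2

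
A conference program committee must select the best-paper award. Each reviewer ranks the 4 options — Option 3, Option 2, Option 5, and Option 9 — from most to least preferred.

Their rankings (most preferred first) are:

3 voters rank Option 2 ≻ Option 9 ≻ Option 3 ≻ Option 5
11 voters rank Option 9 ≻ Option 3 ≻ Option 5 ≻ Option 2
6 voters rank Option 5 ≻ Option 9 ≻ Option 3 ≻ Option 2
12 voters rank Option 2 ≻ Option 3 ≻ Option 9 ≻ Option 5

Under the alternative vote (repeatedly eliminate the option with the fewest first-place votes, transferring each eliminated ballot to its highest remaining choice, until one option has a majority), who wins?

Option 9

Round 1: Option 2 15, Option 9 11, Option 5 6, Option 3 0. Option 3 has the fewest and is eliminated.
Round 2: Option 2 15, Option 9 11, Option 5 6. Option 5 has the fewest and is eliminated.
Round 3: Option 9 17, Option 2 15. Option 9 has a majority.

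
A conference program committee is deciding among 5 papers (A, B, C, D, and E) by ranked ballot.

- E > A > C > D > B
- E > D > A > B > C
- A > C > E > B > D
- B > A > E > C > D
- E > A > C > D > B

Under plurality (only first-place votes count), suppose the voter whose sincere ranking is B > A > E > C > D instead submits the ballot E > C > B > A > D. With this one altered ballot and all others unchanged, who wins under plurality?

E

First-place totals with the altered ballot: A 1, B 0, C 0, D 0, E 4.
The winner is unchanged: still E.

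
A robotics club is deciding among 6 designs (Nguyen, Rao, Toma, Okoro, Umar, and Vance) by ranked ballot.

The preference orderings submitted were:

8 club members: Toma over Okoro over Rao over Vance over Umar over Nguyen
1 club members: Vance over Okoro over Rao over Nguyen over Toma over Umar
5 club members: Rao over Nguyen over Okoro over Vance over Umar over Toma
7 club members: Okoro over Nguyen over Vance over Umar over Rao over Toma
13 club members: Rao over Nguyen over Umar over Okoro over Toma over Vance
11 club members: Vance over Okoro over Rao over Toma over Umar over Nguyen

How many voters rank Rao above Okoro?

18

Ballots ranking Rao above Okoro: 5+13 = 18.
Ballots ranking Okoro above Rao: 8+1+7+11 = 27.
So 18 of 45 voters prefer Rao to Okoro.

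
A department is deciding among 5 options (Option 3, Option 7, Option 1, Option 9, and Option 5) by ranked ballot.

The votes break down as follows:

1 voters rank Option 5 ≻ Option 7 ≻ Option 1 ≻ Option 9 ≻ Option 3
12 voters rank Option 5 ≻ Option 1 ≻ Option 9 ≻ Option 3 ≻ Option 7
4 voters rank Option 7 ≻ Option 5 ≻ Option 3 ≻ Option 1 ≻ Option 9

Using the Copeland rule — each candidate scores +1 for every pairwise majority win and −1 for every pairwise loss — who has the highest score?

Option 5

Pairwise results:
  Option 3 vs Option 7: Option 3 wins 12–5.
  Option 3 vs Option 1: Option 1 wins 13–4.
  Option 3 vs Option 9: Option 9 wins 13–4.
  Option 3 vs Option 5: Option 5 wins 17–0.
  Option 7 vs Option 1: Option 1 wins 12–5.
  Option 7 vs Option 9: Option 9 wins 12–5.
  Option 7 vs Option 5: Option 5 wins 13–4.
  Option 1 vs Option 9: Option 1 wins 17–0.
  Option 1 vs Option 5: Option 5 wins 17–0.
  Option 9 vs Option 5: Option 5 wins 17–0.
Copeland scores (wins − losses):
  Option 3: 1 − 3 = -2
  Option 7: 0 − 4 = -4
  Option 1: 3 − 1 = 2
  Option 9: 2 − 2 = 0
  Option 5: 4 − 0 = 4
Option 5 has the best Copeland score.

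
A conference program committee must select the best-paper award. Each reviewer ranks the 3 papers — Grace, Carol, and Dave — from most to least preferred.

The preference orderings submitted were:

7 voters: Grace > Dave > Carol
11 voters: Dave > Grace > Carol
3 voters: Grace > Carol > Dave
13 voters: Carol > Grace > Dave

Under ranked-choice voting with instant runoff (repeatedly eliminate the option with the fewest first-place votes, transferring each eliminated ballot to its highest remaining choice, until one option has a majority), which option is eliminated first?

Round 1: Carol 13, Dave 11, Grace 10. Grace has the fewest and is eliminated.
Round 2: Dave 18, Carol 16. Dave has a majority.

Grace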